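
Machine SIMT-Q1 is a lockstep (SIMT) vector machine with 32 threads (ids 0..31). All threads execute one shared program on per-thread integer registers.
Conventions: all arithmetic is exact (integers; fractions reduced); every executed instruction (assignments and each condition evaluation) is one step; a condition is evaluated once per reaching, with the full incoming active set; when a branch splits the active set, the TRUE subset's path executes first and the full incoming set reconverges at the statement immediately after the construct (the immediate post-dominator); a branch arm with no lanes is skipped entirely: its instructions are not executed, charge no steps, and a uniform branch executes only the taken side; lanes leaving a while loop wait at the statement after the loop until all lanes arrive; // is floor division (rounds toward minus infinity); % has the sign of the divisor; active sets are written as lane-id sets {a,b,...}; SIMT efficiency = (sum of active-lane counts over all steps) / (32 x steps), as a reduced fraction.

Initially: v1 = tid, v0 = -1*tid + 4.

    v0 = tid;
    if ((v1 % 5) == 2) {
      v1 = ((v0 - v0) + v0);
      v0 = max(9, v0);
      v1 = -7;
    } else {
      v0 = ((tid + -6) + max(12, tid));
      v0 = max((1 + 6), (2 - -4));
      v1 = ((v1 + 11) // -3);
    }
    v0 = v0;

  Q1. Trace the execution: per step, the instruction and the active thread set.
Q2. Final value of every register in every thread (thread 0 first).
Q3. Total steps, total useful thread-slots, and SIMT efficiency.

step 0: v0 <- tid                    {0,1,2,3,4,5,6,7,8,9,10,11,12,13,14,15,16,17,18,19,20,21,22,23,24,25,26,27,28,29,30,31}
step 1: eval ((v1 % 5) == 2)         {0,1,2,3,4,5,6,7,8,9,10,11,12,13,14,15,16,17,18,19,20,21,22,23,24,25,26,27,28,29,30,31}
step 2: v1 <- ((v0 - v0) + v0)       {2,7,12,17,22,27}
step 3: v0 <- max(9, v0)             {2,7,12,17,22,27}
step 4: v1 <- -7                     {2,7,12,17,22,27}
step 5: v0 <- ((tid + -6) + max(12, tid)) {0,1,3,4,5,6,8,9,10,11,13,14,15,16,18,19,20,21,23,24,25,26,28,29,30,31}
step 6: v0 <- max((1 + 6), (2 - -4)) {0,1,3,4,5,6,8,9,10,11,13,14,15,16,18,19,20,21,23,24,25,26,28,29,30,31}
step 7: v1 <- ((v1 + 11) // -3)      {0,1,3,4,5,6,8,9,10,11,13,14,15,16,18,19,20,21,23,24,25,26,28,29,30,31}
step 8: v0 <- v0                     {0,1,2,3,4,5,6,7,8,9,10,11,12,13,14,15,16,17,18,19,20,21,22,23,24,25,26,27,28,29,30,31}

Answer: 9 steps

v1: -4,-4,-7,-5,-5,-6,-6,-7,-7,-7,-7,-8,-7,-8,-9,-9,-9,-7,-10,-10,-11,-11,-7,-12,-12,-12,-13,-7,-13,-14,-14,-14
v0: 7,7,9,7,7,7,7,9,7,7,7,7,12,7,7,7,7,17,7,7,7,7,22,7,7,7,7,27,7,7,7,7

steps = 9; useful = 192; efficiency = 192/288 = 2/3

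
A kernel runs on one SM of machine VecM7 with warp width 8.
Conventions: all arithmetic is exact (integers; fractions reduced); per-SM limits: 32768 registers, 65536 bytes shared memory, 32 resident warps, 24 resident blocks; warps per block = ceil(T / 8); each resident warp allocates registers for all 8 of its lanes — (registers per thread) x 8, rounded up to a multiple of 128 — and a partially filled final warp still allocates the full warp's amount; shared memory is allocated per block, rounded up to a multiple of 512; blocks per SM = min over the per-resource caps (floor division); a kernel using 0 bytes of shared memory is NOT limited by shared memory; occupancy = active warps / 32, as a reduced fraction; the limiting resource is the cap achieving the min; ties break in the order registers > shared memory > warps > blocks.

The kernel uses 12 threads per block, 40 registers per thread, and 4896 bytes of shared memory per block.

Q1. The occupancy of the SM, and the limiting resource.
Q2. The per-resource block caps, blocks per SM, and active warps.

Answer: occupancy 3/4, limited by shared memory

registers: 42 blocks
shared memory: 12 blocks
warps: 16 blocks
blocks: 24 blocks

Answer: 12 blocks, 24 active warps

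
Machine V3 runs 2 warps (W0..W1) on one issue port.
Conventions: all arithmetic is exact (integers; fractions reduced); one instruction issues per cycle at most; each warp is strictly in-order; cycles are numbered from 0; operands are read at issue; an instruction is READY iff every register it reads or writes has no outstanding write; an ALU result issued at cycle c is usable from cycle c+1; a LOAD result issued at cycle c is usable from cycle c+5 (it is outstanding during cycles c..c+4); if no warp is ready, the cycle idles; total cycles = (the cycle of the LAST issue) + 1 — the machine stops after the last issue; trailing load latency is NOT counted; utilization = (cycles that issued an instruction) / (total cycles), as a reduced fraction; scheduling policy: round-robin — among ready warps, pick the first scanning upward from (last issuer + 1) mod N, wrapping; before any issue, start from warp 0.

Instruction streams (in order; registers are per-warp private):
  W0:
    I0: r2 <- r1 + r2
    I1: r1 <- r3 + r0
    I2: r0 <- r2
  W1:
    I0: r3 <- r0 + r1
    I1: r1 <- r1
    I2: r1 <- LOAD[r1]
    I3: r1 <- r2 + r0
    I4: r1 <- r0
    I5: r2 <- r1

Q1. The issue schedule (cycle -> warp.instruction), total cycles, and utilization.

cycle 0: W0.I0
cycle 1: W1.I0
cycle 2: W0.I1
cycle 3: W1.I1
cycle 4: W0.I2
cycle 5: W1.I2
cycle 6: idle
cycle 7: idle
cycle 8: idle
cycle 9: idle
cycle 10: W1.I3
cycle 11: W1.I4
cycle 12: W1.I5

Answer: 13 cycles, utilization 9/13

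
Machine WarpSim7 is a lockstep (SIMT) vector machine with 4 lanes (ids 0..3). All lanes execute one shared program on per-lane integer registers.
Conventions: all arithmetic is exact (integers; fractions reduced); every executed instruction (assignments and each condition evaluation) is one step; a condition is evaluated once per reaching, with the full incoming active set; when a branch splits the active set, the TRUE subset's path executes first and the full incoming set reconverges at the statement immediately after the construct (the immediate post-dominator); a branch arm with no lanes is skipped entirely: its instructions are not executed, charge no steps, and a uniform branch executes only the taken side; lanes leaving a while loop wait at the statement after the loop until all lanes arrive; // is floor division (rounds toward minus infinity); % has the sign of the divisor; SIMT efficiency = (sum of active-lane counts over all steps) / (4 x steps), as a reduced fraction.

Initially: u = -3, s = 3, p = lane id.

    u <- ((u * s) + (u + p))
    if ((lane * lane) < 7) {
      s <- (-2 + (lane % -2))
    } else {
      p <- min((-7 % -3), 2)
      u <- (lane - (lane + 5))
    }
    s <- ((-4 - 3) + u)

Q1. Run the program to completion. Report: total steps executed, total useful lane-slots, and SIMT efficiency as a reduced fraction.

Answer: 6 steps, 17 useful, 17/24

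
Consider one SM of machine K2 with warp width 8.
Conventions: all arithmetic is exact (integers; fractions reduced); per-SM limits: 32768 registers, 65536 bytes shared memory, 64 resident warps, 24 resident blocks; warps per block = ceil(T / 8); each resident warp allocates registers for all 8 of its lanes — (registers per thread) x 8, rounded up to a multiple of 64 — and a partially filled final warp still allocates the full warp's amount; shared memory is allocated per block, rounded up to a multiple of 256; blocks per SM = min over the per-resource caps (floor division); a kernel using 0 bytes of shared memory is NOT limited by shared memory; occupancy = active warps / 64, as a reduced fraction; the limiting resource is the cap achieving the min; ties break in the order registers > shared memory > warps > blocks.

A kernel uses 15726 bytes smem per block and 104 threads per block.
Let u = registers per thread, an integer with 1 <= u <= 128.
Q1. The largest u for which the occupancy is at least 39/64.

Answer: u = 104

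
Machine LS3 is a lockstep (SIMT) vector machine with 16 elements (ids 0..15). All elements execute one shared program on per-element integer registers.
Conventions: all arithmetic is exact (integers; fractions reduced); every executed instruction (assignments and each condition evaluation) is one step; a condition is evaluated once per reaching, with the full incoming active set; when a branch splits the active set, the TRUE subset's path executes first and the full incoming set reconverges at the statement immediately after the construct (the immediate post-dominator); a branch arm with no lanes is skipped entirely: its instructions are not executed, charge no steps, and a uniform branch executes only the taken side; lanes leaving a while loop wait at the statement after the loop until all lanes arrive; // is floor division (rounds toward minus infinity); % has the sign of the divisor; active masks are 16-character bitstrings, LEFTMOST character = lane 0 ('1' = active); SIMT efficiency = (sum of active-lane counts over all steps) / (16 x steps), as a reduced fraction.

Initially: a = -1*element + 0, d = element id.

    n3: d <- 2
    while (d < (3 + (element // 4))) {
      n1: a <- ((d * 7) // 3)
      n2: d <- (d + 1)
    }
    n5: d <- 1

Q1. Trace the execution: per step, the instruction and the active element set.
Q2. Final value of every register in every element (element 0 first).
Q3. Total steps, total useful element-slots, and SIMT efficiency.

step 0: d <- 2                       1111111111111111
step 1: eval (d < (3 + (element // 4))) 1111111111111111
step 2: a <- ((d * 7) // 3)          1111111111111111
step 3: d <- (d + 1)                 1111111111111111
step 4: eval (d < (3 + (element // 4))) 1111111111111111
step 5: a <- ((d * 7) // 3)          0000111111111111
step 6: d <- (d + 1)                 0000111111111111
step 7: eval (d < (3 + (element // 4))) 0000111111111111
step 8: a <- ((d * 7) // 3)          0000000011111111
step 9: d <- (d + 1)                 0000000011111111
step 10: eval (d < (3 + (element // 4))) 0000000011111111
step 11: a <- ((d * 7) // 3)          0000000000001111
step 12: d <- (d + 1)                 0000000000001111
step 13: eval (d < (3 + (element // 4))) 0000000000001111
step 14: d <- 1                       1111111111111111

Answer: 15 steps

a: 4,4,4,4,7,7,7,7,9,9,9,9,11,11,11,11
d: 1,1,1,1,1,1,1,1,1,1,1,1,1,1,1,1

steps = 15; useful = 168; efficiency = 168/240 = 7/10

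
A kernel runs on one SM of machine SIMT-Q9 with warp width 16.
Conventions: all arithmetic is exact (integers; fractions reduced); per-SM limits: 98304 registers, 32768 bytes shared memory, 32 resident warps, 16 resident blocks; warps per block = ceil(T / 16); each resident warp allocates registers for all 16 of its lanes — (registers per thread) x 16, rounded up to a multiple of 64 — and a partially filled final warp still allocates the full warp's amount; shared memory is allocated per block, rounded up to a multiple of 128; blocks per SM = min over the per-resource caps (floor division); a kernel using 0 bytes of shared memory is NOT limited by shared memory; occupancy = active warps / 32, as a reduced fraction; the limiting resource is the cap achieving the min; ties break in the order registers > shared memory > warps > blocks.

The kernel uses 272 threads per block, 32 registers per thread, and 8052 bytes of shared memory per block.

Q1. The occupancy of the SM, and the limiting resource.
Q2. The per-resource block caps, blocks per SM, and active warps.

Answer: occupancy 17/32, limited by warps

registers: 11 blocks
shared memory: 4 blocks
warps: 1 block
blocks: 16 blocks

Answer: 1 block, 17 active warps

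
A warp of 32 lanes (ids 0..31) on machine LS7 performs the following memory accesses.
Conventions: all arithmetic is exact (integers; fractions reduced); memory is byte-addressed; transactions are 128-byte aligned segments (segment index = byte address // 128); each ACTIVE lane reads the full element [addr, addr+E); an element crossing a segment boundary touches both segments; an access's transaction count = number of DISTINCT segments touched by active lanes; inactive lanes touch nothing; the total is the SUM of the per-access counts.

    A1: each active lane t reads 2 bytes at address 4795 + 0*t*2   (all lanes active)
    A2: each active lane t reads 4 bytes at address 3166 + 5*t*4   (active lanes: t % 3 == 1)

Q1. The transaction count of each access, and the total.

A1: 1 transaction
A2: 6 transactions

Answer: 1,6; total 7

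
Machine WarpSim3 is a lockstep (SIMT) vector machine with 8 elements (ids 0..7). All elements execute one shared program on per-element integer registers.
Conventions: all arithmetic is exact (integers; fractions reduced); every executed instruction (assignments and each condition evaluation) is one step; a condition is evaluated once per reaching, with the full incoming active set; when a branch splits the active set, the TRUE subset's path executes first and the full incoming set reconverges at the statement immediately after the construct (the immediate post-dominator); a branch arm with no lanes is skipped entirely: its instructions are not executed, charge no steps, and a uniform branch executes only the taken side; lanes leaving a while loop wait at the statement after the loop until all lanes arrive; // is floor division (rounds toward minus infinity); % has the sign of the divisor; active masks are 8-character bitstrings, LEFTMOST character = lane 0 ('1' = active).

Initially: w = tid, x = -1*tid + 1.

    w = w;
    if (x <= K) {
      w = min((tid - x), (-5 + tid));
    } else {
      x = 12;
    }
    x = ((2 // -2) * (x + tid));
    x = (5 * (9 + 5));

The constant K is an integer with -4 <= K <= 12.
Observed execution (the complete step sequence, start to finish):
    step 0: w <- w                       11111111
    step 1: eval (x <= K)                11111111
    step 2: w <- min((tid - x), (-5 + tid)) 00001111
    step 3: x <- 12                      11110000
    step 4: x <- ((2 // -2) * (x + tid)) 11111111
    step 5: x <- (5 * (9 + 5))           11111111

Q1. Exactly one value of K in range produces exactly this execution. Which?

Answer: K = -3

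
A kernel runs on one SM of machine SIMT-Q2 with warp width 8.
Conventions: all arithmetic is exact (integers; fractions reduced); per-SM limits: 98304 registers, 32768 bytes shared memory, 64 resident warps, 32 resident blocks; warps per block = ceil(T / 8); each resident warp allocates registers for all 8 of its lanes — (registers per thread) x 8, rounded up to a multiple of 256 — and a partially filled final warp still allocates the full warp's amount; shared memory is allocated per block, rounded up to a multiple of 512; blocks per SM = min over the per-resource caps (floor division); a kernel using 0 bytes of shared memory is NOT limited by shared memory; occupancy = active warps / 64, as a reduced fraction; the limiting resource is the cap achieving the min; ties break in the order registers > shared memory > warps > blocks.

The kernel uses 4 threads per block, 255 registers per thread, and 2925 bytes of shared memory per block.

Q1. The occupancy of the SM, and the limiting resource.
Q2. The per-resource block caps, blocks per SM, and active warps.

Answer: occupancy 5/32, limited by shared memory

registers: 48 blocks
shared memory: 10 blocks
warps: 64 blocks
blocks: 32 blocks

Answer: 10 blocks, 10 active warps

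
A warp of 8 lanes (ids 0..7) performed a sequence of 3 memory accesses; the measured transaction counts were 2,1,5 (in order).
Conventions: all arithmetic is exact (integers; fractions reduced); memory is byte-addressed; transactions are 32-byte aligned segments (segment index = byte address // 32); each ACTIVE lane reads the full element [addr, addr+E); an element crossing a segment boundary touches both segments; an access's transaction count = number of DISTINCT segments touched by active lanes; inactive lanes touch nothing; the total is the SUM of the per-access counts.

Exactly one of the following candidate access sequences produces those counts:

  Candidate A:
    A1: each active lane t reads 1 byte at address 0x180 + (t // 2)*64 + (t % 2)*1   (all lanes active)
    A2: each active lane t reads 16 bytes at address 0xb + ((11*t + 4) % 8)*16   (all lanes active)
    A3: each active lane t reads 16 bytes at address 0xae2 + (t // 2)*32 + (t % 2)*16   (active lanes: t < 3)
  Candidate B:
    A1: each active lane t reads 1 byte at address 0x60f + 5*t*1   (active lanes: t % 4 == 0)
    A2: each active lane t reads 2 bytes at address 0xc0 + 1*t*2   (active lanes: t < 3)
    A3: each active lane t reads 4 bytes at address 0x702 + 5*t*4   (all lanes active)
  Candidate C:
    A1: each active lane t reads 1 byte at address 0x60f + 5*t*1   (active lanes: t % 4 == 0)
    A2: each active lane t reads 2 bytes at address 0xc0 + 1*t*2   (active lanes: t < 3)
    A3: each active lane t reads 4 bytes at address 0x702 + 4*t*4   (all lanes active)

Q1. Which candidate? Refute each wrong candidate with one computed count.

A: A1 gives 4 transactions, not 2
C: A3 gives 4 transactions, not 5
B: all counts match (2,1,5)

Answer: B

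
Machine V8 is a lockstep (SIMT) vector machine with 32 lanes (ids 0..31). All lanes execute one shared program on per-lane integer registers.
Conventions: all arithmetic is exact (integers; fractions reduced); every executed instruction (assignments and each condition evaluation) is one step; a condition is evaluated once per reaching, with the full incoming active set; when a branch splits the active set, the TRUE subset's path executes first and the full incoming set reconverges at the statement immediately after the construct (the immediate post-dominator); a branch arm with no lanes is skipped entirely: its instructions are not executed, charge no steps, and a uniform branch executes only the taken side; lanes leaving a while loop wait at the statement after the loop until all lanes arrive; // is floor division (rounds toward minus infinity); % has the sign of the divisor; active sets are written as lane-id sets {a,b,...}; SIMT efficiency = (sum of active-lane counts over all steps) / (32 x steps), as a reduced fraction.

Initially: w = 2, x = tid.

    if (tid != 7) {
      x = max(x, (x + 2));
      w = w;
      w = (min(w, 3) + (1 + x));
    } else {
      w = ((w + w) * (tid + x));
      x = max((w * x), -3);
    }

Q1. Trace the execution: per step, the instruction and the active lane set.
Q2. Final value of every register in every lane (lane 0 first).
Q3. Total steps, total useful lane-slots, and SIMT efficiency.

step 0: eval (tid != 7)              {0,1,2,3,4,5,6,7,8,9,10,11,12,13,14,15,16,17,18,19,20,21,22,23,24,25,26,27,28,29,30,31}
step 1: x <- max(x, (x + 2))         {0,1,2,3,4,5,6,8,9,10,11,12,13,14,15,16,17,18,19,20,21,22,23,24,25,26,27,28,29,30,31}
step 2: w <- w                       {0,1,2,3,4,5,6,8,9,10,11,12,13,14,15,16,17,18,19,20,21,22,23,24,25,26,27,28,29,30,31}
step 3: w <- (min(w, 3) + (1 + x))   {0,1,2,3,4,5,6,8,9,10,11,12,13,14,15,16,17,18,19,20,21,22,23,24,25,26,27,28,29,30,31}
step 4: w <- ((w + w) * (tid + x))   {7}
step 5: x <- max((w * x), -3)        {7}

Answer: 6 steps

w: 5,6,7,8,9,10,11,56,13,14,15,16,17,18,19,20,21,22,23,24,25,26,27,28,29,30,31,32,33,34,35,36
x: 2,3,4,5,6,7,8,392,10,11,12,13,14,15,16,17,18,19,20,21,22,23,24,25,26,27,28,29,30,31,32,33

steps = 6; useful = 127; efficiency = 127/192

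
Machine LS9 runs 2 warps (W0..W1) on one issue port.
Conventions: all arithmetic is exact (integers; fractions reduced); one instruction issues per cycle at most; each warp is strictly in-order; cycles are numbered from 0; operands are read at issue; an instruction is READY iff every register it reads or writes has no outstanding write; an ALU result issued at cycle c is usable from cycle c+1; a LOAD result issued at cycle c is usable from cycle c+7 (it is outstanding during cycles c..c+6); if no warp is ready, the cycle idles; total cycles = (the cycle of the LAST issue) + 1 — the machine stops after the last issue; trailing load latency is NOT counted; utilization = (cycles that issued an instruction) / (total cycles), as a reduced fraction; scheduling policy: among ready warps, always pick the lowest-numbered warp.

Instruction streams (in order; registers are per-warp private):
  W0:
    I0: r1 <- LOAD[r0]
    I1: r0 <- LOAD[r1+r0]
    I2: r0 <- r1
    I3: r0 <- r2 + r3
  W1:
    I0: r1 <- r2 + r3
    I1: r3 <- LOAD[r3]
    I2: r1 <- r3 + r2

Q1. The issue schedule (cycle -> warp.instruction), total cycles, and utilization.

cycle 0: W0.I0
cycle 1: W1.I0
cycle 2: W1.I1
cycle 3: idle
cycle 4: idle
cycle 5: idle
cycle 6: idle
cycle 7: W0.I1
cycle 8: idle
cycle 9: W1.I2
cycle 10: idle
cycle 11: idle
cycle 12: idle
cycle 13: idle
cycle 14: W0.I2
cycle 15: W0.I3

Answer: 16 cycles, utilization 7/16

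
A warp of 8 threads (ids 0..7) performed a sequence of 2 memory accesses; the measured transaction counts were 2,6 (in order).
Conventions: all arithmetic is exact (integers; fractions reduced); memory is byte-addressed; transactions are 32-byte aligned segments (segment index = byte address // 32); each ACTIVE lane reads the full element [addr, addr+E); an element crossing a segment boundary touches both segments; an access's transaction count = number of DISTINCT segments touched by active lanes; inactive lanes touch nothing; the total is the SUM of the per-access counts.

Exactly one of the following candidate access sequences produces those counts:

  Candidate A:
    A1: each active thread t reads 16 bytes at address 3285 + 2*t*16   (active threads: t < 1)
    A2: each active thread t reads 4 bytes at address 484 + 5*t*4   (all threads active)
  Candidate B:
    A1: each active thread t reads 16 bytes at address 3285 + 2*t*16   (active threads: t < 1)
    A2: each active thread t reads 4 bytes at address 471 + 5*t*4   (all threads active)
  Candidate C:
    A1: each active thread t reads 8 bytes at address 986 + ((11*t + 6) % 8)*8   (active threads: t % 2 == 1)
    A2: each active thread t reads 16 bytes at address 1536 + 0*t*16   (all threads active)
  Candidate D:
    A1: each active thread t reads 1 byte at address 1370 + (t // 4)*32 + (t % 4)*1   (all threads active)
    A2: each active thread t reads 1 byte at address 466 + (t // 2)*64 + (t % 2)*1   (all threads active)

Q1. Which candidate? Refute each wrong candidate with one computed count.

A: A2 gives 5 transactions, not 6
C: A2 gives 1 transaction, not 6
D: A2 gives 4 transactions, not 6
B: all counts match (2,6)

Answer: B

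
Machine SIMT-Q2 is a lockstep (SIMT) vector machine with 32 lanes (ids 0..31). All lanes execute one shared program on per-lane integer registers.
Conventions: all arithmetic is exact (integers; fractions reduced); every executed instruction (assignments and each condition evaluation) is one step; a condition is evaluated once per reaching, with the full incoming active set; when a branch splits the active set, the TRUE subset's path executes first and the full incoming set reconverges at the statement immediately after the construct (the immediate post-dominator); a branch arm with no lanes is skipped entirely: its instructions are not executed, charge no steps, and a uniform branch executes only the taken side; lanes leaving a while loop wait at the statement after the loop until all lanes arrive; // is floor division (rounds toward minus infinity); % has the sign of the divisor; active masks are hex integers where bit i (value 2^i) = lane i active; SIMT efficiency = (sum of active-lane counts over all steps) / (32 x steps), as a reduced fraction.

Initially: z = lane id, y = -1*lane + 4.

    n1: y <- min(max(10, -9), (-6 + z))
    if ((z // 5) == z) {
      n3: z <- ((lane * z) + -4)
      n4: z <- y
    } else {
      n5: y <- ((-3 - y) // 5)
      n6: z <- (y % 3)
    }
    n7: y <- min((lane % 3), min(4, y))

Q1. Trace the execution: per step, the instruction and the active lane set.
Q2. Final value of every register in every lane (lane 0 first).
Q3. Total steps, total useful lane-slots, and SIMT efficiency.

step 0: y <- min(max(10, -9), (-6 + z)) 0xffffffff
step 1: eval ((z // 5) == z)         0xffffffff
step 2: z <- ((lane * z) + -4)       0x00000001
step 3: z <- y                       0x00000001
step 4: y <- ((-3 - y) // 5)         0xfffffffe
step 5: z <- (y % 3)                 0xfffffffe
step 6: y <- min((lane % 3), min(4, y)) 0xffffffff

Answer: 7 steps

z: -6,0,0,0,2,2,2,2,2,1,1,1,1,1,0,0,0,0,0,0,0,0,0,0,0,0,0,0,0,0,0,0
y: -6,0,0,0,-1,-1,-1,-1,-1,-2,-2,-2,-2,-2,-3,-3,-3,-3,-3,-3,-3,-3,-3,-3,-3,-3,-3,-3,-3,-3,-3,-3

steps = 7; useful = 160; efficiency = 160/224 = 5/7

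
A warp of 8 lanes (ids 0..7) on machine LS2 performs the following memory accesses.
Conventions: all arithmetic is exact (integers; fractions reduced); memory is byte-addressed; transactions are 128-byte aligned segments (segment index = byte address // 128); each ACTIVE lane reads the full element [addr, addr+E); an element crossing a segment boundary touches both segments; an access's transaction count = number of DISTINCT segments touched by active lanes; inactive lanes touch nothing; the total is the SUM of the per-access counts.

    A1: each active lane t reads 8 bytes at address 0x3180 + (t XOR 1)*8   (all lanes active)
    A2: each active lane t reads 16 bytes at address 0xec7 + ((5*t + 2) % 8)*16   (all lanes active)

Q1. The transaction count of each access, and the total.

A1: 1 transaction
A2: 2 transactions

Answer: 1,2; total 3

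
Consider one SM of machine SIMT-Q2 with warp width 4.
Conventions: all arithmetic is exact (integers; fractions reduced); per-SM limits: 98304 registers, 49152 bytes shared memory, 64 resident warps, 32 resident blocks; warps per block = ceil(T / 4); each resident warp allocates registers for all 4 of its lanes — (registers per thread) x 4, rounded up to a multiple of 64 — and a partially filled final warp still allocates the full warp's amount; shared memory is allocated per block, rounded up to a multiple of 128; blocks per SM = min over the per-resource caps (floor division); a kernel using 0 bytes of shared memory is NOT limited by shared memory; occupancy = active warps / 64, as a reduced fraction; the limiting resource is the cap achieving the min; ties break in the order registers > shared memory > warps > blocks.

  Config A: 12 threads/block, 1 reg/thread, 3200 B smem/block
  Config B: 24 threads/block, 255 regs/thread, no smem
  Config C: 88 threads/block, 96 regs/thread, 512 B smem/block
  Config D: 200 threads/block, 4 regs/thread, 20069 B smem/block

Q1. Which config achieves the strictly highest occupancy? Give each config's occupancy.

occupancies: A 45/64, B 15/16, C 11/16, D 25/32

Answer: B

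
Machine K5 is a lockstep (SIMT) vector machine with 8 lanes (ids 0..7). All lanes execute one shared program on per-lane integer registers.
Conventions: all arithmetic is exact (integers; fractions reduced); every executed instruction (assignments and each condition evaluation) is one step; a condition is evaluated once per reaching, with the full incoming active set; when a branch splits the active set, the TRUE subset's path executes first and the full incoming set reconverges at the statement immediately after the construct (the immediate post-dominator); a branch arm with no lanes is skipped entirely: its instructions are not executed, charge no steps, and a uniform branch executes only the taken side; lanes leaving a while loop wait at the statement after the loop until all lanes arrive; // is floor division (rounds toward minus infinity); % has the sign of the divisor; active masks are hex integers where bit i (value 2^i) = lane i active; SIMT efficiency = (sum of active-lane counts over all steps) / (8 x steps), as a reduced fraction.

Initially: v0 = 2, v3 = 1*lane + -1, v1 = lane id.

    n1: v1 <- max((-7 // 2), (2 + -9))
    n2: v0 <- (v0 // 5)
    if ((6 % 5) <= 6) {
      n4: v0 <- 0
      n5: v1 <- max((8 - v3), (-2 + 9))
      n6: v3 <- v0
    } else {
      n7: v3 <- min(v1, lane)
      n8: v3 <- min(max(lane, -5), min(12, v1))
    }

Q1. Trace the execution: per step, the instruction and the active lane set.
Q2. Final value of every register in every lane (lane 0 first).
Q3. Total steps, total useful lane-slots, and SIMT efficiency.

step 0: v1 <- max((-7 // 2), (2 + -9)) 0xff
step 1: v0 <- (v0 // 5)              0xff
step 2: eval ((6 % 5) <= 6)          0xff
step 3: v0 <- 0                      0xff
step 4: v1 <- max((8 - v3), (-2 + 9)) 0xff
step 5: v3 <- v0                     0xff

Answer: 6 steps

v0: 0,0,0,0,0,0,0,0
v3: 0,0,0,0,0,0,0,0
v1: 9,8,7,7,7,7,7,7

steps = 6; useful = 48; efficiency = 48/48 = 1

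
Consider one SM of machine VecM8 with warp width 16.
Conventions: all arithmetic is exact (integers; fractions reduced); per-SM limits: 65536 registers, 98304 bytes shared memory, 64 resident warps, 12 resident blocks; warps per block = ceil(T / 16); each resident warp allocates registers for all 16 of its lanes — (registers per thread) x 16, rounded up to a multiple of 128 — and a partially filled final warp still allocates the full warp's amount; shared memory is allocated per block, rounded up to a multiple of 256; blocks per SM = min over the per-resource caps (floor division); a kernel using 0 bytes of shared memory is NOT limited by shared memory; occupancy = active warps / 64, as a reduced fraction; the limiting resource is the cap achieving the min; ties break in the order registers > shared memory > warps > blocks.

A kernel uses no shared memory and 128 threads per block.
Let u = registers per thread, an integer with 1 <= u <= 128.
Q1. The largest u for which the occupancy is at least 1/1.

Answer: u = 64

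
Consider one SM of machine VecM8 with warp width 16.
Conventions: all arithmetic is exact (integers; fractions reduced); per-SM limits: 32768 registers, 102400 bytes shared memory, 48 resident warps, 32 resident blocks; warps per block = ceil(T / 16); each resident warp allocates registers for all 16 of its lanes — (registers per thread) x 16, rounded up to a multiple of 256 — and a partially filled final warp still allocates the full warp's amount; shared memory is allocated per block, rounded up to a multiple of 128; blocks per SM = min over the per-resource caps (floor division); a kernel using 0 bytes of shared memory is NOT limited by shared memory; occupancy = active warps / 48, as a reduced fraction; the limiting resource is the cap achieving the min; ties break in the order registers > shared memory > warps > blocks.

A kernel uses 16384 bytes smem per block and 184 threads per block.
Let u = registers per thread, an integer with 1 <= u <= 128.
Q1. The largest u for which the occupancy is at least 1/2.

Answer: u = 80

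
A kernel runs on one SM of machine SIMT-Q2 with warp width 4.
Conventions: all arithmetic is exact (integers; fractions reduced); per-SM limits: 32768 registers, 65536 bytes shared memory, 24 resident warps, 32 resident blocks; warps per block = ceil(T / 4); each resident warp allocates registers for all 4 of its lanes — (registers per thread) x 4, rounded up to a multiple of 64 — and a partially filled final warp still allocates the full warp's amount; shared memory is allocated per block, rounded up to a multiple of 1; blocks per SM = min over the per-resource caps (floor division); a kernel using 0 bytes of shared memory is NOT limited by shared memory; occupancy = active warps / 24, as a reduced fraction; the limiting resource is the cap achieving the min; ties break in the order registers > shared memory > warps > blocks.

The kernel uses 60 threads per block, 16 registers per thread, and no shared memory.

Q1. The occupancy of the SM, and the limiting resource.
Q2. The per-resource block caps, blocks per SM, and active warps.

Answer: occupancy 5/8, limited by warps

registers: 34 blocks
shared memory: no limit (kernel uses none)
warps: 1 block
blocks: 32 blocks

Answer: 1 block, 15 active warps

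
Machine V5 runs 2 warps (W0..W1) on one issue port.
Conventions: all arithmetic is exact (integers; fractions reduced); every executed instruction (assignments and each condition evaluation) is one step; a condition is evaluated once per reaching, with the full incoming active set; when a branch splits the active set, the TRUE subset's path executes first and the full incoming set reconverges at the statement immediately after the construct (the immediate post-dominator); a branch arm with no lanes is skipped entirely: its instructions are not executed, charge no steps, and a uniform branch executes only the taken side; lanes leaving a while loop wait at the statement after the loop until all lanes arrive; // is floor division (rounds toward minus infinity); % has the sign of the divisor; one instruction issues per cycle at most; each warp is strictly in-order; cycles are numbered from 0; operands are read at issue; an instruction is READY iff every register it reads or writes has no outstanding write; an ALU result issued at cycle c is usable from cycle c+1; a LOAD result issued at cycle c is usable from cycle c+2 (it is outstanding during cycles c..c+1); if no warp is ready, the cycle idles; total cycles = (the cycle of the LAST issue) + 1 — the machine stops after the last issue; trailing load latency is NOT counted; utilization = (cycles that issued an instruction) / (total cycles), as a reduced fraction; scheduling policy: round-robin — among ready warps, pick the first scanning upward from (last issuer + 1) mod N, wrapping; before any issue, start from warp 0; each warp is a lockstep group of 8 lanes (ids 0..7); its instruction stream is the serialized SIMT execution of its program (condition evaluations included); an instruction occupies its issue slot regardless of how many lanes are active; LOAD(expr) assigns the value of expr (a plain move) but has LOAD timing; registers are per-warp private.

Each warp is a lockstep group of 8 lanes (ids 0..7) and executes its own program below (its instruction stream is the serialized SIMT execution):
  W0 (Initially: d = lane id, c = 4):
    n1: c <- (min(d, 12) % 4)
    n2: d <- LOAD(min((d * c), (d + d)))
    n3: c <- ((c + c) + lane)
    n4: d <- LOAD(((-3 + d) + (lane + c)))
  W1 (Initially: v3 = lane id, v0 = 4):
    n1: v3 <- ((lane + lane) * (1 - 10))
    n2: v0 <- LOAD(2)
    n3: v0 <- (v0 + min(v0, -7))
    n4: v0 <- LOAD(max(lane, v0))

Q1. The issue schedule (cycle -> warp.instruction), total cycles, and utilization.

cycle 0: W0.I0
cycle 1: W1.I0
cycle 2: W0.I1
cycle 3: W1.I1
cycle 4: W0.I2
cycle 5: W1.I2
cycle 6: W0.I3
cycle 7: W1.I3

Answer: 8 cycles, utilization 1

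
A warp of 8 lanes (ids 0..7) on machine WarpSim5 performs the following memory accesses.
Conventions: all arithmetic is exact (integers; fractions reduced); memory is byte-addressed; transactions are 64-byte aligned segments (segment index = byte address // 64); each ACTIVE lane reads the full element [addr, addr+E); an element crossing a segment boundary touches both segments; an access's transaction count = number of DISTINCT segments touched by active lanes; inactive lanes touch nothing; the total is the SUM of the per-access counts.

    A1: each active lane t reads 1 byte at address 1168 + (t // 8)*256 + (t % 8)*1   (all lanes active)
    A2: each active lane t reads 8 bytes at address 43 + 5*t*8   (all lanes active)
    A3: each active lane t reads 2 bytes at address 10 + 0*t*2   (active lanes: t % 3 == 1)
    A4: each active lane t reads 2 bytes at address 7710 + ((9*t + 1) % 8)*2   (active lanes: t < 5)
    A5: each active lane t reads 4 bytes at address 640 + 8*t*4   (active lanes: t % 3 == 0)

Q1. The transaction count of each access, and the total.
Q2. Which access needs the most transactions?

A1: 1 transaction
A2: 6 transactions
A3: 1 transaction
A4: 1 transaction
A5: 3 transactions

Answer: 1,6,1,1,3; total 12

Answer: A2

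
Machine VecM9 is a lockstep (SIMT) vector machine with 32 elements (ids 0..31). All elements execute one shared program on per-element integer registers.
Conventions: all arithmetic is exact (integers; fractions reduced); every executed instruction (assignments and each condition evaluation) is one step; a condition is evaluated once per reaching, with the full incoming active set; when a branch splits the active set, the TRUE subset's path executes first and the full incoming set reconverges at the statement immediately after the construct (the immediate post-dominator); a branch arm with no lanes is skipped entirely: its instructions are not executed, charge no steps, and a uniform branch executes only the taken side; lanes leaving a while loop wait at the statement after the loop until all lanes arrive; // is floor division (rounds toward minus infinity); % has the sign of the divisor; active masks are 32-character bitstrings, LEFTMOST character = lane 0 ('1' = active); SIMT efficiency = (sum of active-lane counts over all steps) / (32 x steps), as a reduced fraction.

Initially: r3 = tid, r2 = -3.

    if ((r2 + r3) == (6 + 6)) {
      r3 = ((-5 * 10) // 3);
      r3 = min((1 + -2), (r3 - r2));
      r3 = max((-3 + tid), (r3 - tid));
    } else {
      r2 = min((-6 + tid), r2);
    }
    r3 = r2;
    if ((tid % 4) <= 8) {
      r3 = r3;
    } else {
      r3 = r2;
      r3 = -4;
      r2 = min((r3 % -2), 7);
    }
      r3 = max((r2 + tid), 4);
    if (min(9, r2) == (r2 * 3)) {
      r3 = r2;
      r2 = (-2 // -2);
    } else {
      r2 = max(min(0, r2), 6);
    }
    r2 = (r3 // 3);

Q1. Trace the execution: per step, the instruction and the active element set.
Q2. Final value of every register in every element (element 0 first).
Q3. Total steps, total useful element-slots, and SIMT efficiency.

step 0: eval ((r2 + r3) == (6 + 6))  11111111111111111111111111111111
step 1: r3 <- ((-5 * 10) // 3)       00000000000000010000000000000000
step 2: r3 <- min((1 + -2), (r3 - r2)) 00000000000000010000000000000000
step 3: r3 <- max((-3 + tid), (r3 - tid)) 00000000000000010000000000000000
step 4: r2 <- min((-6 + tid), r2)    11111111111111101111111111111111
step 5: r3 <- r2                     11111111111111111111111111111111
step 6: eval ((tid % 4) <= 8)        11111111111111111111111111111111
step 7: r3 <- r3                     11111111111111111111111111111111
step 8: r3 <- max((r2 + tid), 4)     11111111111111111111111111111111
step 9: eval (min(9, r2) == (r2 * 3)) 11111111111111111111111111111111
step 10: r2 <- max(min(0, r2), 6)     11111111111111111111111111111111
step 11: r2 <- (r3 // 3)              11111111111111111111111111111111

Answer: 12 steps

r3: 4,4,4,4,4,4,4,4,5,6,7,8,9,10,11,12,13,14,15,16,17,18,19,20,21,22,23,24,25,26,27,28
r2: 1,1,1,1,1,1,1,1,1,2,2,2,3,3,3,4,4,4,5,5,5,6,6,6,7,7,7,8,8,8,9,9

steps = 12; useful = 290; efficiency = 290/384 = 145/192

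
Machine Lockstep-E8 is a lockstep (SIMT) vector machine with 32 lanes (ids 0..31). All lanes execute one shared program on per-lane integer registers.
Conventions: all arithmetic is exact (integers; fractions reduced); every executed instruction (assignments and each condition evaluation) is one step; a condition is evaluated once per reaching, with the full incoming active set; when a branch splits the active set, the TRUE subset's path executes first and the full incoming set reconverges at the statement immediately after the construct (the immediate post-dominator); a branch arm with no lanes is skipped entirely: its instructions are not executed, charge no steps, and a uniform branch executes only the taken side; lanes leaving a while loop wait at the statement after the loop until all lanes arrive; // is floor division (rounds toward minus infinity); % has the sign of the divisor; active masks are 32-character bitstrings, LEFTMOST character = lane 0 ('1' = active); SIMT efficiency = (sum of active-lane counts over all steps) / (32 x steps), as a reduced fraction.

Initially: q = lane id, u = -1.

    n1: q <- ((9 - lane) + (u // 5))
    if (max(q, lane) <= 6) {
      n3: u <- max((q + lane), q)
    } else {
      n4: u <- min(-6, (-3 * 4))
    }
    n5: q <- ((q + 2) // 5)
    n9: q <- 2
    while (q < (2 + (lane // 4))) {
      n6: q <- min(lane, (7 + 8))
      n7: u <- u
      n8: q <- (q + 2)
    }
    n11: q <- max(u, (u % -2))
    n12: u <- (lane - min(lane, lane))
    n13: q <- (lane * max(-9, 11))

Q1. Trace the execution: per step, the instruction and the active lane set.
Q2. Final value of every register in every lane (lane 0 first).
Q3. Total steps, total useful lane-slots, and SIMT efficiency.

step 0: q <- ((9 - lane) + (u // 5)) 11111111111111111111111111111111
step 1: eval (max(q, lane) <= 6)     11111111111111111111111111111111
step 2: u <- max((q + lane), q)      00111110000000000000000000000000
step 3: u <- min(-6, (-3 * 4))       11000001111111111111111111111111
step 4: q <- ((q + 2) // 5)          11111111111111111111111111111111
step 5: q <- 2                       11111111111111111111111111111111
step 6: eval (q < (2 + (lane // 4))) 11111111111111111111111111111111
step 7: q <- min(lane, (7 + 8))      00001111111111111111111111111111
step 8: u <- u                       00001111111111111111111111111111
step 9: q <- (q + 2)                 00001111111111111111111111111111
step 10: eval (q < (2 + (lane // 4))) 00001111111111111111111111111111
step 11: q <- max(u, (u % -2))        11111111111111111111111111111111
step 12: u <- (lane - min(lane, lane)) 11111111111111111111111111111111
step 13: q <- (lane * max(-9, 11))    11111111111111111111111111111111

Answer: 14 steps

q: 0,11,22,33,44,55,66,77,88,99,110,121,132,143,154,165,176,187,198,209,220,231,242,253,264,275,286,297,308,319,330,341
u: 0,0,0,0,0,0,0,0,0,0,0,0,0,0,0,0,0,0,0,0,0,0,0,0,0,0,0,0,0,0,0,0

steps = 14; useful = 400; efficiency = 400/448 = 25/28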